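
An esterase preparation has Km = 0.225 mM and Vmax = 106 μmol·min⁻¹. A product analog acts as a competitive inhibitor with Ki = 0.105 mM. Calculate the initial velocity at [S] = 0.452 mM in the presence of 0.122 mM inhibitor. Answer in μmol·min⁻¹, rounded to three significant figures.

51.1 μmol·min⁻¹

With α = 1 + [I]/Ki = 1 + 0.122/0.105 = 2.162, the competitive rate law is v = Vmax[S] / (αKm + [S]).
v = 106×0.452 / (2.162×0.225 + 0.452) = 47.91/0.9384 = 51.1 μmol·min⁻¹.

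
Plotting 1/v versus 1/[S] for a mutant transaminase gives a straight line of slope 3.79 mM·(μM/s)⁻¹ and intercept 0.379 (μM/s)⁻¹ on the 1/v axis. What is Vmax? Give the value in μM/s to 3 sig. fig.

The y-intercept of a Lineweaver–Burk plot equals 1/Vmax, so Vmax = 1/0.379 = 2.64 μM/s.

2.64 μM/s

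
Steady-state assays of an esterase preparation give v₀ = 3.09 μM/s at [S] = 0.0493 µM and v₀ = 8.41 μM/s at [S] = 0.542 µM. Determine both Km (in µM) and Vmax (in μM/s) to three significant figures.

In reciprocal form, 1/v = (Km/Vmax)·(1/[S]) + 1/Vmax. The two points give (1/[S], 1/v) = (20.28, 0.3236) and (1.845, 0.1189).
Slope = (0.3236 − 0.1189)/(20.28 − 1.845) = 0.01110; intercept = 0.3236 − 0.01110×20.28 = 0.09842.
Vmax = 1/intercept = 10.2 μM/s; Km = slope × Vmax = 0.01110 × 10.2 = 0.113 µM.

Km = 0.113 µM; Vmax = 10.2 μM/s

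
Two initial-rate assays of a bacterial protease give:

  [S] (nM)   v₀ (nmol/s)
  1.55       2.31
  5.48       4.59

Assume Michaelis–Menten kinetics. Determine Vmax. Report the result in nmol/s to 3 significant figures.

7.52 nmol/s

In reciprocal form, 1/v = (Km/Vmax)·(1/[S]) + 1/Vmax. The two points give (1/[S], 1/v) = (0.6452, 0.4329) and (0.1825, 0.2179).
Slope = (0.4329 − 0.2179)/(0.6452 − 0.1825) = 0.4648; intercept = 0.4329 − 0.4648×0.6452 = 0.1331.
Vmax = 1/intercept = 7.52 nmol/s; Km = slope × Vmax = 0.4648 × 7.52 = 3.49 nM.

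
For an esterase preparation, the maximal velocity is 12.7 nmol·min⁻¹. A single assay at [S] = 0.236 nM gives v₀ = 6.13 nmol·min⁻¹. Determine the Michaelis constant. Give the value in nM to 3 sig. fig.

From v = Vmax[S]/(Km+[S]), Km = [S](Vmax − v)/v.
Km = 0.236 × (12.7 − 6.13) / 6.13 = 1.551/6.13 = 0.253 nM.

0.253 nM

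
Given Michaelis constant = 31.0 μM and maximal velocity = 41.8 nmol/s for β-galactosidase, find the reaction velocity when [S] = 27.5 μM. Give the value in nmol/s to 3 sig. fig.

19.6 nmol/s

v = Vmax·[S]/(Km + [S]) = 41.8 × 27.5 / (31.0 + 27.5)
  = 1150 / 58.50 = 19.6 nmol/s.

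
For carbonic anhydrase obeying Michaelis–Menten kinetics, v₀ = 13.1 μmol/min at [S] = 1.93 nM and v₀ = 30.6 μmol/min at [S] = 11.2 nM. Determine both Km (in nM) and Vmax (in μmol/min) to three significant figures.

Km = 4.32 nM; Vmax = 42.4 μmol/min

From v = Vmax[S]/(Km+[S]), each point gives Vmax = v(Km+[S])/[S].
Equating: 13.1(Km+1.93)/1.93 = 30.6(Km+11.2)/11.2.
6.788·Km + 13.1 = 2.732·Km + 30.6, so (6.788 − 2.732)·Km = 30.6 − 13.1.
Km = 17.50/4.055 = 4.32 nM; then Vmax = 13.1(4.32+1.93)/1.93 = 42.4 μmol/min.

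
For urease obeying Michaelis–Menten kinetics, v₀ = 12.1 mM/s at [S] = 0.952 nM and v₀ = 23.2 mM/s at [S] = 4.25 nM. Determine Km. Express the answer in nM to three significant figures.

From v = Vmax[S]/(Km+[S]), each point gives Vmax = v(Km+[S])/[S].
Equating: 12.1(Km+0.952)/0.952 = 23.2(Km+4.25)/4.25.
12.71·Km + 12.1 = 5.459·Km + 23.2, so (12.71 − 5.459)·Km = 23.2 − 12.1.
Km = 11.10/7.251 = 1.53 nM; then Vmax = 12.1(1.53+0.952)/0.952 = 31.6 mM/s.

1.53 nM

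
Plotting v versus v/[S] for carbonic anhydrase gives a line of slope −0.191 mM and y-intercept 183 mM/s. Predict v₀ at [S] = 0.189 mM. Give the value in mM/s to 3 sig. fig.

91.0 mM/s

In the Eadie–Hofstee form v = Vmax − Km·(v/[S]), the slope is −Km and the intercept is Vmax, so Km = 0.191 mM and Vmax = 183 mM/s.
v = 183 × 0.189/(0.191 + 0.189) = 91.0 mM/s.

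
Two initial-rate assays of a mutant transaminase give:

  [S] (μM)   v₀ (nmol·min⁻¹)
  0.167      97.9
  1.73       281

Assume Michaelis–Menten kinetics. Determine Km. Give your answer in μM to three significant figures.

From v = Vmax[S]/(Km+[S]), each point gives Vmax = v(Km+[S])/[S].
Equating: 97.9(Km+0.167)/0.167 = 281(Km+1.73)/1.73.
586.2·Km + 97.9 = 162.4·Km + 281, so (586.2 − 162.4)·Km = 281 − 97.9.
Km = 183.1/423.8 = 0.432 μM; then Vmax = 97.9(0.432+0.167)/0.167 = 351 nmol·min⁻¹.

0.432 μM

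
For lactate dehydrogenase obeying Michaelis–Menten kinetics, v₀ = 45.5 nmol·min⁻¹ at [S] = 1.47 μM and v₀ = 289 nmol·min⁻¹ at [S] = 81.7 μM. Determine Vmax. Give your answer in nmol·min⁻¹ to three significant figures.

From v = Vmax[S]/(Km+[S]), each point gives Vmax = v(Km+[S])/[S].
Equating: 45.5(Km+1.47)/1.47 = 289(Km+81.7)/81.7.
30.95·Km + 45.5 = 3.537·Km + 289, so (30.95 − 3.537)·Km = 289 − 45.5.
Km = 243.5/27.42 = 8.88 μM; then Vmax = 45.5(8.88+1.47)/1.47 = 320 nmol·min⁻¹.

320 nmol·min⁻¹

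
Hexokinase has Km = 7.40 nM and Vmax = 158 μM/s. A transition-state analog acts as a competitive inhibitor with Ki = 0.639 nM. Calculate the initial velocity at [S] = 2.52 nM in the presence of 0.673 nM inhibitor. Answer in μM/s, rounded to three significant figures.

With α = 1 + [I]/Ki = 1 + 0.673/0.639 = 2.053, the competitive rate law is v = Vmax[S] / (αKm + [S]).
v = 158×2.52 / (2.053×7.40 + 2.52) = 398.2/17.71 = 22.5 μM/s.

22.5 μM/s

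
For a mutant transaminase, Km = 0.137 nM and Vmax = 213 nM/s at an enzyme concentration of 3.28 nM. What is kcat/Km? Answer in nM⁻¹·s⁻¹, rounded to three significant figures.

474 nM⁻¹·s⁻¹

kcat = Vmax/[E]total = 213/3.28 = 64.9 s⁻¹.
kcat/Km = 64.9/0.137 = 474 nM⁻¹·s⁻¹.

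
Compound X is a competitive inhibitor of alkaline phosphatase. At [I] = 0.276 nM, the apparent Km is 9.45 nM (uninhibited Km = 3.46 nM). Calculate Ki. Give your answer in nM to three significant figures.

Competitive: Km,app = α·Km with α = 1 + [I]/Ki.
α = Km,app/Km = 9.45/3.46 = 2.731.
Since α = 1 + [I]/Ki, [I]/Ki = 2.731 − 1 = 1.731 and Ki = 0.276/1.731 = 0.159 nM.

0.159 nM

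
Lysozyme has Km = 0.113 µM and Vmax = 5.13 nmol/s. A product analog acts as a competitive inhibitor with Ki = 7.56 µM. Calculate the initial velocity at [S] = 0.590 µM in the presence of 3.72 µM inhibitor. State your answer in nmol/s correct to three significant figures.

3.99 nmol/s

With α = 1 + [I]/Ki = 1 + 3.72/7.56 = 1.492, the competitive rate law is v = Vmax[S] / (αKm + [S]).
v = 5.13×0.590 / (1.492×0.113 + 0.590) = 3.027/0.7586 = 3.99 nmol/s.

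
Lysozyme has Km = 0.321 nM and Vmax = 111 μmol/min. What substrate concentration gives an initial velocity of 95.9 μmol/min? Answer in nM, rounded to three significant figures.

2.04 nM

Rearranging v = Vmax[S]/(Km+[S]) gives [S] = Km·v/(Vmax − v).
[S] = 0.321 × 95.9 / (111 − 95.9) = 30.78/15.10 = 2.04 nM.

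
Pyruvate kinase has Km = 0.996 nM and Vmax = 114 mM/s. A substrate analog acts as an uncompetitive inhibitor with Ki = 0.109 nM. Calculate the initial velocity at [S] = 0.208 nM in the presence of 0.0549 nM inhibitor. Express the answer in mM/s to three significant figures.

With α = 1 + [I]/Ki = 1 + 0.0549/0.109 = 1.504, the uncompetitive rate law is v = (Vmax/α)·[S] / (Km/α + [S]).
v = (114/1.504)×0.208 / (0.996/1.504 + 0.208) = 15.77/0.8704 = 18.1 mM/s.

18.1 mM/s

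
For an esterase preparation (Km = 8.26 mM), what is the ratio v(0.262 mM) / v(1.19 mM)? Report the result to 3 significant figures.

Since Vmax cancels, v₂/v₁ = [S]₂(Km+[S]₁) / [S]₁(Km+[S]₂).
= 0.262×(8.26+1.19) / (1.19×(8.26+0.262)) = 2.476/10.14 = 0.244.

0.244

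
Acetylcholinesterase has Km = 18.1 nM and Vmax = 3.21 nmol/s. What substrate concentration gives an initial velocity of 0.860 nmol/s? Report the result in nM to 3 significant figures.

6.62 nM

The required fractional saturation is v/Vmax = 0.860/3.21 = 0.2679.
Then [S]/(Km+[S]) = 0.2679 ⇒ [S] = 18.1 × 0.2679/(1 − 0.2679) = 6.62 nM.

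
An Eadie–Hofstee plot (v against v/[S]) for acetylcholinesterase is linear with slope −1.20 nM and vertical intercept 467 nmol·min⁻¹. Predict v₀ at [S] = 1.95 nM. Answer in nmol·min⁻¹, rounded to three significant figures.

289 nmol·min⁻¹

In the Eadie–Hofstee form v = Vmax − Km·(v/[S]), the slope is −Km and the intercept is Vmax, so Km = 1.20 nM and Vmax = 467 nmol·min⁻¹.
v = 467 × 1.95/(1.20 + 1.95) = 289 nmol·min⁻¹.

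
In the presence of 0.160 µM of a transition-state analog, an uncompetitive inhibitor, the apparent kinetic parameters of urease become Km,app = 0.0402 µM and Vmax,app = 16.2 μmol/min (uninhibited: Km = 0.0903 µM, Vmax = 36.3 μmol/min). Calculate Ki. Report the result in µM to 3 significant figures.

Uncompetitive: Vmax,app = Vmax/α (and Km,app = Km/α) with α = 1 + [I]/Ki.
α = Vmax/Vmax,app = 36.3/16.2 = 2.241.
Ki = [I]/(α − 1) = 0.160/1.241 = 0.129 µM.

0.129 µM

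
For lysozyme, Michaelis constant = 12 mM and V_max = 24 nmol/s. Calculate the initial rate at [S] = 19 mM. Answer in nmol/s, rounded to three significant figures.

14.7 nmol/s

v = Vmax·[S]/(Km + [S]) = 24 × 19 / (12 + 19)
  = 456.0 / 31.00 = 14.7 nmol/s.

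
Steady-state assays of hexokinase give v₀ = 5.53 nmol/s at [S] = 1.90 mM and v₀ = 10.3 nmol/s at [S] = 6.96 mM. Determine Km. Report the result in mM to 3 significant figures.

From v = Vmax[S]/(Km+[S]), each point gives Vmax = v(Km+[S])/[S].
Equating: 5.53(Km+1.90)/1.90 = 10.3(Km+6.96)/6.96.
2.911·Km + 5.53 = 1.480·Km + 10.3, so (2.911 − 1.480)·Km = 10.3 − 5.53.
Km = 4.770/1.431 = 3.33 mM; then Vmax = 5.53(3.33+1.90)/1.90 = 15.2 nmol/s.

3.33 mM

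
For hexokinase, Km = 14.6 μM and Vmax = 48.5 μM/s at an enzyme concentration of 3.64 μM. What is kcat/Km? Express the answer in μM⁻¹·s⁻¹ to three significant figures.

kcat = Vmax/[E]total = 48.5/3.64 = 13.3 s⁻¹.
kcat/Km = 13.3/14.6 = 0.913 μM⁻¹·s⁻¹.

0.913 μM⁻¹·s⁻¹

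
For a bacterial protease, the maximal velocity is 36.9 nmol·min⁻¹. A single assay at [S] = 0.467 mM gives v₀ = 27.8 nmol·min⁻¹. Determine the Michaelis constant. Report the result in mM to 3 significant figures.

0.153 mM

From v = Vmax[S]/(Km+[S]), Km = [S](Vmax − v)/v.
Km = 0.467 × (36.9 − 27.8) / 27.8 = 4.250/27.8 = 0.153 mM.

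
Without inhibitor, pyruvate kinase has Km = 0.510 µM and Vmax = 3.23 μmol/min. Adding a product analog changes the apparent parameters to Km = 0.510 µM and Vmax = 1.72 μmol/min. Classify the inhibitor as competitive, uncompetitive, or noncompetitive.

Vmax decreases (3.23 → 1.72 μmol/min) while Km is unchanged — pure noncompetitive inhibition.

noncompetitive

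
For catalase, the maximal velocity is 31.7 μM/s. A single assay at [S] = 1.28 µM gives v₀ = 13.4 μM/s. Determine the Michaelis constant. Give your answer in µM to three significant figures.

v/Vmax = 13.4/31.7 = 0.4227 = [S]/(Km+[S]).
So Km + [S] = [S]/0.4227 = 3.028 µM, giving Km = 3.028 − 1.28 = 1.75 µM.

1.75 µM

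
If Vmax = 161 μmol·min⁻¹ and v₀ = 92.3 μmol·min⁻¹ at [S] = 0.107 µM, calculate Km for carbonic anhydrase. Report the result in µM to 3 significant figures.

0.0796 µM

v/Vmax = 92.3/161 = 0.5733 = [S]/(Km+[S]).
So Km + [S] = [S]/0.5733 = 0.1866 µM, giving Km = 0.1866 − 0.107 = 0.0796 µM.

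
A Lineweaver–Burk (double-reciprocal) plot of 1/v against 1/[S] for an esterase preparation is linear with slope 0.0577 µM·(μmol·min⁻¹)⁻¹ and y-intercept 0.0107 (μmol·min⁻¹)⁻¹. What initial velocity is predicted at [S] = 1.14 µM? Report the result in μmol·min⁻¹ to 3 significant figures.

16.3 μmol·min⁻¹

The y-intercept is 1/Vmax, so Vmax = 1/0.0107 = 93.5 μmol·min⁻¹.
The slope is Km/Vmax, so Km = 0.0577 × 93.5 = 5.39 µM.
Then v = 93.5 × 1.14/(5.39 + 1.14) = 16.3 μmol·min⁻¹.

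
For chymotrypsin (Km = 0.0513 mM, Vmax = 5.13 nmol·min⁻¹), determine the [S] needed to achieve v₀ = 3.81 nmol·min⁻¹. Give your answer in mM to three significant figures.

The required fractional saturation is v/Vmax = 3.81/5.13 = 0.7427.
Then [S]/(Km+[S]) = 0.7427 ⇒ [S] = 0.0513 × 0.7427/(1 − 0.7427) = 0.148 mM.

0.148 mM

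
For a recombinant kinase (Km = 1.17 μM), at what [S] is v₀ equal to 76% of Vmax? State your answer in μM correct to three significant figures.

3.70 μM

v/Vmax = [S]/(Km+[S]) = 0.76, so [S] = Km·0.76/(1 − 0.76) = 1.17 × 3.167.
[S] = 3.70 μM.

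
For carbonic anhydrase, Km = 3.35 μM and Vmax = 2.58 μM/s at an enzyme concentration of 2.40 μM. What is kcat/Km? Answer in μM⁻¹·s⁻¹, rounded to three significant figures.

0.321 μM⁻¹·s⁻¹

kcat = Vmax/[E]total = 2.58/2.40 = 1.08 s⁻¹.
kcat/Km = 1.08/3.35 = 0.321 μM⁻¹·s⁻¹.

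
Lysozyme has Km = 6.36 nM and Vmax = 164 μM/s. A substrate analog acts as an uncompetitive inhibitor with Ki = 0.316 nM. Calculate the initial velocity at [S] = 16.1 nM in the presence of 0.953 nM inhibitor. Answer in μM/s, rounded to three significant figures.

37.2 μM/s

With α = 1 + [I]/Ki = 1 + 0.953/0.316 = 4.016, the uncompetitive rate law is v = (Vmax/α)·[S] / (Km/α + [S]).
v = (164/4.016)×16.1 / (6.36/4.016 + 16.1) = 657.5/17.68 = 37.2 μM/s.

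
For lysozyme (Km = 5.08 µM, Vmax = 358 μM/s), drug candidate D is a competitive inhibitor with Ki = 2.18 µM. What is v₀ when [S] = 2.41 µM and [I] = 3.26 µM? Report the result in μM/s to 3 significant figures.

57.2 μM/s

With α = 1 + [I]/Ki = 1 + 3.26/2.18 = 2.495, the competitive rate law is v = Vmax[S] / (αKm + [S]).
v = 358×2.41 / (2.495×5.08 + 2.41) = 862.8/15.09 = 57.2 μM/s.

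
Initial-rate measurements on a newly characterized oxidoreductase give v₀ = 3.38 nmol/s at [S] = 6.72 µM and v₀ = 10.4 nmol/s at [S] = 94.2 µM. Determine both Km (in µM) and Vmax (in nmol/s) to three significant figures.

In reciprocal form, 1/v = (Km/Vmax)·(1/[S]) + 1/Vmax. The two points give (1/[S], 1/v) = (0.1488, 0.2959) and (0.01062, 0.09615).
Slope = (0.2959 − 0.09615)/(0.1488 − 0.01062) = 1.445; intercept = 0.2959 − 1.445×0.1488 = 0.08081.
Vmax = 1/intercept = 12.4 nmol/s; Km = slope × Vmax = 1.445 × 12.4 = 17.9 µM.

Km = 17.9 µM; Vmax = 12.4 nmol/s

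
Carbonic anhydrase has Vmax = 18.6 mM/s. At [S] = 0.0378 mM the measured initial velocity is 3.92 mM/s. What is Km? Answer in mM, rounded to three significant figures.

0.142 mM

From v = Vmax[S]/(Km+[S]), Km = [S](Vmax − v)/v.
Km = 0.0378 × (18.6 − 3.92) / 3.92 = 0.5549/3.92 = 0.142 mM.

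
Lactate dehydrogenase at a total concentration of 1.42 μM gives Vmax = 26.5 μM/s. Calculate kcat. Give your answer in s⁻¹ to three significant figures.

18.7 s⁻¹

kcat = Vmax/[E]total = 26.5 μM/s / 1.42 μM = 18.7 s⁻¹.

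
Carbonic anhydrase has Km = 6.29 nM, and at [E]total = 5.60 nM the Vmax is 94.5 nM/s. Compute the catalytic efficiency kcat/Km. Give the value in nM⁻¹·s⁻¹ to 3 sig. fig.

kcat = Vmax/[E]total = 94.5/5.60 = 16.9 s⁻¹.
kcat/Km = 16.9/6.29 = 2.68 nM⁻¹·s⁻¹.

2.68 nM⁻¹·s⁻¹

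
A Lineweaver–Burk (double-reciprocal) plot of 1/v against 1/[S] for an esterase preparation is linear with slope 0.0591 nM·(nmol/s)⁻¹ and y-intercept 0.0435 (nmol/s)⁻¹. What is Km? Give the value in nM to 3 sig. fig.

1.36 nM

y-intercept = 1/Vmax ⇒ Vmax = 23.0 nmol/s; slope = Km/Vmax ⇒ Km = slope × Vmax.
Km = 0.0591 × 23.0 = 1.36 nM.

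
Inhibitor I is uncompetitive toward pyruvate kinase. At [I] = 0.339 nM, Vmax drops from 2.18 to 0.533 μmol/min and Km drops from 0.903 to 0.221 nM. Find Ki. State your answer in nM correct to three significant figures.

0.110 nM

Uncompetitive: Vmax,app = Vmax/α (and Km,app = Km/α) with α = 1 + [I]/Ki.
α = Vmax/Vmax,app = 2.18/0.533 = 4.090.
Ki = [I]/(α − 1) = 0.339/3.090 = 0.110 nM.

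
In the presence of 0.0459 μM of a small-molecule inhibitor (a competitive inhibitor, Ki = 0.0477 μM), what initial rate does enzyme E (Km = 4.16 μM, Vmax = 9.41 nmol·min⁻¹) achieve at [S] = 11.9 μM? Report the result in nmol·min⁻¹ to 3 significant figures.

With α = 1 + [I]/Ki = 1 + 0.0459/0.0477 = 1.962, the competitive rate law is v = Vmax[S] / (αKm + [S]).
v = 9.41×11.9 / (1.962×4.16 + 11.9) = 112.0/20.06 = 5.58 nmol·min⁻¹.

5.58 nmol·min⁻¹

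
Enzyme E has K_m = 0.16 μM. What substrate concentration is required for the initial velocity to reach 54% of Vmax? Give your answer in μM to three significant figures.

0.188 μM

v/Vmax = [S]/(Km+[S]) = 0.54, so [S] = Km·0.54/(1 − 0.54) = 0.16 × 1.174.
[S] = 0.188 μM.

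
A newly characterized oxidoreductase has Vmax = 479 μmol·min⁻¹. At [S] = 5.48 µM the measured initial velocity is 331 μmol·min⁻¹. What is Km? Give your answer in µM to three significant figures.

v/Vmax = 331/479 = 0.6910 = [S]/(Km+[S]).
So Km + [S] = [S]/0.6910 = 7.930 µM, giving Km = 7.930 − 5.48 = 2.45 µM.

2.45 µM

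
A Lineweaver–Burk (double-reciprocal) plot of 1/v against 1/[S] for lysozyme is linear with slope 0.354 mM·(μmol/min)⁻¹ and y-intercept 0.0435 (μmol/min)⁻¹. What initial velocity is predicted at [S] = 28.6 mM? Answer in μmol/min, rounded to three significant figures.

The y-intercept is 1/Vmax, so Vmax = 1/0.0435 = 23.0 μmol/min.
The slope is Km/Vmax, so Km = 0.354 × 23.0 = 8.14 mM.
Then v = 23.0 × 28.6/(8.14 + 28.6) = 17.9 μmol/min.

17.9 μmol/min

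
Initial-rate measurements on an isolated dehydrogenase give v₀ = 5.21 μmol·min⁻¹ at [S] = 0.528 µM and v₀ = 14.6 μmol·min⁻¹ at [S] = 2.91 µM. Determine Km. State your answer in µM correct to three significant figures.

In reciprocal form, 1/v = (Km/Vmax)·(1/[S]) + 1/Vmax. The two points give (1/[S], 1/v) = (1.894, 0.1919) and (0.3436, 0.06849).
Slope = (0.1919 − 0.06849)/(1.894 − 0.3436) = 0.07963; intercept = 0.1919 − 0.07963×1.894 = 0.04113.
Vmax = 1/intercept = 24.3 μmol·min⁻¹; Km = slope × Vmax = 0.07963 × 24.3 = 1.94 µM.

1.94 µM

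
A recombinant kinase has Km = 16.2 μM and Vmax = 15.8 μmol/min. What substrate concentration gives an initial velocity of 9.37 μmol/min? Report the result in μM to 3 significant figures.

Rearranging v = Vmax[S]/(Km+[S]) gives [S] = Km·v/(Vmax − v).
[S] = 16.2 × 9.37 / (15.8 − 9.37) = 151.8/6.430 = 23.6 μM.

23.6 μM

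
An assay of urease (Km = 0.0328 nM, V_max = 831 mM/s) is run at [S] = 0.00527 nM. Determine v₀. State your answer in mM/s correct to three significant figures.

v = Vmax·[S]/(Km + [S]) = 831 × 0.00527 / (0.0328 + 0.00527)
  = 4.379 / 0.03807 = 115 mM/s.

115 mM/s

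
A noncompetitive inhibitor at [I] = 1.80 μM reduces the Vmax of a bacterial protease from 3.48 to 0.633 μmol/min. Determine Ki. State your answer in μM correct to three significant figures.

0.400 μM

Noncompetitive: Vmax,app = Vmax/α with α = 1 + [I]/Ki.
α = Vmax/Vmax,app = 3.48/0.633 = 5.498.
Ki = [I]/(α − 1) = 1.80/4.498 = 0.400 μM.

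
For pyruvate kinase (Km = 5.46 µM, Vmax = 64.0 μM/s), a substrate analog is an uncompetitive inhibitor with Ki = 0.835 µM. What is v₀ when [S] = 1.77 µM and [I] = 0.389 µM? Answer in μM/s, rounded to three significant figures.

14.1 μM/s

With α = 1 + [I]/Ki = 1 + 0.389/0.835 = 1.466, the uncompetitive rate law is v = (Vmax/α)·[S] / (Km/α + [S]).
v = (64.0/1.466)×1.77 / (5.46/1.466 + 1.77) = 77.28/5.495 = 14.1 μM/s.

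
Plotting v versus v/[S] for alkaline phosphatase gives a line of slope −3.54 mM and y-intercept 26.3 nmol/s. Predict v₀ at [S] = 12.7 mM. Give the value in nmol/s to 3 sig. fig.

In the Eadie–Hofstee form v = Vmax − Km·(v/[S]), the slope is −Km and the intercept is Vmax, so Km = 3.54 mM and Vmax = 26.3 nmol/s.
v = 26.3 × 12.7/(3.54 + 12.7) = 20.6 nmol/s.

20.6 nmol/s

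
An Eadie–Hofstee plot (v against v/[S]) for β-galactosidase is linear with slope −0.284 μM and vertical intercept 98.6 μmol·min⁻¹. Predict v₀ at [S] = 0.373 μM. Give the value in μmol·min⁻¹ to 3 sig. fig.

In the Eadie–Hofstee form v = Vmax − Km·(v/[S]), the slope is −Km and the intercept is Vmax, so Km = 0.284 μM and Vmax = 98.6 μmol·min⁻¹.
v = 98.6 × 0.373/(0.284 + 0.373) = 56.0 μmol·min⁻¹.

56.0 μmol·min⁻¹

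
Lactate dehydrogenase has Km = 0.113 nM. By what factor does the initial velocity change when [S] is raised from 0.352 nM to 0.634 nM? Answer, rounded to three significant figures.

Since Vmax cancels, v₂/v₁ = [S]₂(Km+[S]₁) / [S]₁(Km+[S]₂).
= 0.634×(0.113+0.352) / (0.352×(0.113+0.634)) = 0.2948/0.2629 = 1.12.

1.12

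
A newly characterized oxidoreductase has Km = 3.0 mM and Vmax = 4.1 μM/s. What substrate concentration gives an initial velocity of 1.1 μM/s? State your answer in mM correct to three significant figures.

1.10 mM

Rearranging v = Vmax[S]/(Km+[S]) gives [S] = Km·v/(Vmax − v).
[S] = 3.0 × 1.1 / (4.1 − 1.1) = 3.300/3.000 = 1.10 mM.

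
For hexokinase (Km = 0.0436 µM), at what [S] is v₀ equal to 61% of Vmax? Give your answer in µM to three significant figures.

0.0682 µM

v/Vmax = [S]/(Km+[S]) = 0.61, so [S] = Km·0.61/(1 − 0.61) = 0.0436 × 1.564.
[S] = 0.0682 µM.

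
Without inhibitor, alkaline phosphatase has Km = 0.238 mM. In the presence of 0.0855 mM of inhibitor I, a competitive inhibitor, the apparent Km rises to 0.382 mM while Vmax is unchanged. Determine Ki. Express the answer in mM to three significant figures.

0.141 mM

Competitive: Km,app = α·Km with α = 1 + [I]/Ki.
α = Km,app/Km = 0.382/0.238 = 1.605.
Since α = 1 + [I]/Ki, [I]/Ki = 1.605 − 1 = 0.6050 and Ki = 0.0855/0.6050 = 0.141 mM.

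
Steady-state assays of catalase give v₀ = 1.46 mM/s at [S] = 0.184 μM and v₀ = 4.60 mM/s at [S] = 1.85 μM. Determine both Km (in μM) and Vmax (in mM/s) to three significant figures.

From v = Vmax[S]/(Km+[S]), each point gives Vmax = v(Km+[S])/[S].
Equating: 1.46(Km+0.184)/0.184 = 4.60(Km+1.85)/1.85.
7.935·Km + 1.46 = 2.486·Km + 4.60, so (7.935 − 2.486)·Km = 4.60 − 1.46.
Km = 3.140/5.448 = 0.576 μM; then Vmax = 1.46(0.576+0.184)/0.184 = 6.03 mM/s.

Km = 0.576 μM; Vmax = 6.03 mM/s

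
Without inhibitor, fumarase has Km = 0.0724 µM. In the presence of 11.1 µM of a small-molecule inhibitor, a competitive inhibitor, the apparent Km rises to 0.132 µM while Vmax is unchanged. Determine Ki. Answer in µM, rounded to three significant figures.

13.5 µM

Competitive: Km,app = α·Km with α = 1 + [I]/Ki.
α = Km,app/Km = 0.132/0.0724 = 1.823.
Since α = 1 + [I]/Ki, [I]/Ki = 1.823 − 1 = 0.8232 and Ki = 11.1/0.8232 = 13.5 µM.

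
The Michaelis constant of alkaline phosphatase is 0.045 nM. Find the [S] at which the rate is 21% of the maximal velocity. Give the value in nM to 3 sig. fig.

v/Vmax = [S]/(Km+[S]) = 0.21, so [S] = Km·0.21/(1 − 0.21) = 0.045 × 0.2658.
[S] = 0.0120 nM.

0.0120 nM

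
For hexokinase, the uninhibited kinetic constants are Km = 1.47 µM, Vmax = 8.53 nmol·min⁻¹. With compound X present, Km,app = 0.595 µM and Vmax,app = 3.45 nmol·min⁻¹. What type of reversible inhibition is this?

Both Km and Vmax decrease by the same factor (~2.47-fold) — characteristic of uncompetitive inhibition.

uncompetitive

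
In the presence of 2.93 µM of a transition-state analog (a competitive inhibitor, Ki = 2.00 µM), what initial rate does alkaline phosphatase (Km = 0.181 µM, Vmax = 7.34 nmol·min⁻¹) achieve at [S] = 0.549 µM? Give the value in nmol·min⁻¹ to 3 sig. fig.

α = 1 + [I]/Ki = 1 + 2.93/2.00 = 2.465.
For a competitive inhibitor, Vmax is unchanged and the apparent Km becomes α·Km: Km,app = 0.446 µM, Vmax,app = 7.34 nmol·min⁻¹.
v = Vmax,app·[S]/(Km,app + [S]) = 7.34 × 0.549/(0.446 + 0.549) = 4.05 nmol·min⁻¹.

4.05 nmol·min⁻¹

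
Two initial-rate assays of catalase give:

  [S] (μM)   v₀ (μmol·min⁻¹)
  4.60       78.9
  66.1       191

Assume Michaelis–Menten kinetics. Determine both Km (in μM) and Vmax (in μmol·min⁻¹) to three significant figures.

Km = 7.86 μM; Vmax = 214 μmol·min⁻¹

From v = Vmax[S]/(Km+[S]), each point gives Vmax = v(Km+[S])/[S].
Equating: 78.9(Km+4.60)/4.60 = 191(Km+66.1)/66.1.
17.15·Km + 78.9 = 2.890·Km + 191, so (17.15 − 2.890)·Km = 191 − 78.9.
Km = 112.1/14.26 = 7.86 μM; then Vmax = 78.9(7.86+4.60)/4.60 = 214 μmol·min⁻¹.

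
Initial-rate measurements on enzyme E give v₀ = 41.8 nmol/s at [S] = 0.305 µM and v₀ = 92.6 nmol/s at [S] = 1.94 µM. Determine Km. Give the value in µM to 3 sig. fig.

In reciprocal form, 1/v = (Km/Vmax)·(1/[S]) + 1/Vmax. The two points give (1/[S], 1/v) = (3.279, 0.02392) and (0.5155, 0.01080).
Slope = (0.02392 − 0.01080)/(3.279 − 0.5155) = 0.004750; intercept = 0.02392 − 0.004750×3.279 = 0.008351.
Vmax = 1/intercept = 120 nmol/s; Km = slope × Vmax = 0.004750 × 120 = 0.569 µM.

0.569 µM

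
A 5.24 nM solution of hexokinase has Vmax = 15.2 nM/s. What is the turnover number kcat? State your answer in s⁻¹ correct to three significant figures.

kcat = Vmax/[E]total = 15.2 nM/s / 5.24 nM = 2.90 s⁻¹.

2.90 s⁻¹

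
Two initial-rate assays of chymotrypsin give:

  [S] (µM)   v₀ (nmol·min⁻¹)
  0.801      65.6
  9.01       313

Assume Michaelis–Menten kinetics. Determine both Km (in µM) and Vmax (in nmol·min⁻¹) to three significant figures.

From v = Vmax[S]/(Km+[S]), each point gives Vmax = v(Km+[S])/[S].
Equating: 65.6(Km+0.801)/0.801 = 313(Km+9.01)/9.01.
81.90·Km + 65.6 = 34.74·Km + 313, so (81.90 − 34.74)·Km = 313 − 65.6.
Km = 247.4/47.16 = 5.25 µM; then Vmax = 65.6(5.25+0.801)/0.801 = 495 nmol·min⁻¹.

Km = 5.25 µM; Vmax = 495 nmol·min⁻¹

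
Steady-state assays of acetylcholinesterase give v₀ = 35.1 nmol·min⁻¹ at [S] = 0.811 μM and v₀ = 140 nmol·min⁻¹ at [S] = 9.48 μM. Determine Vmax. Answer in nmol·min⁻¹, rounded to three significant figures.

194 nmol·min⁻¹

From v = Vmax[S]/(Km+[S]), each point gives Vmax = v(Km+[S])/[S].
Equating: 35.1(Km+0.811)/0.811 = 140(Km+9.48)/9.48.
43.28·Km + 35.1 = 14.77·Km + 140, so (43.28 − 14.77)·Km = 140 − 35.1.
Km = 104.9/28.51 = 3.68 μM; then Vmax = 35.1(3.68+0.811)/0.811 = 194 nmol·min⁻¹.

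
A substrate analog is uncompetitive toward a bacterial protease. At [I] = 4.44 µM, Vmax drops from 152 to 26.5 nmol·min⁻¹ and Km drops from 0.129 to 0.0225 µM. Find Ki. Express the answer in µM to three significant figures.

0.938 µM

Uncompetitive: Vmax,app = Vmax/α (and Km,app = Km/α) with α = 1 + [I]/Ki.
α = Vmax/Vmax,app = 152/26.5 = 5.736.
Ki = [I]/(α − 1) = 4.44/4.736 = 0.938 µM.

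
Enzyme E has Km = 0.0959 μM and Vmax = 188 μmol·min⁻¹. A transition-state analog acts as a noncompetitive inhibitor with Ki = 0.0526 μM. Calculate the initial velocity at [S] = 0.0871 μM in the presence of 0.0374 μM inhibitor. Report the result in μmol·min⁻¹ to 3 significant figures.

With α = 1 + [I]/Ki = 1 + 0.0374/0.0526 = 1.711, the noncompetitive rate law is v = (Vmax/α)·[S] / (Km + [S]).
v = (188/1.711)×0.0871 / (0.0959 + 0.0871) = 9.570/0.1830 = 52.3 μmol·min⁻¹.

52.3 μmol·min⁻¹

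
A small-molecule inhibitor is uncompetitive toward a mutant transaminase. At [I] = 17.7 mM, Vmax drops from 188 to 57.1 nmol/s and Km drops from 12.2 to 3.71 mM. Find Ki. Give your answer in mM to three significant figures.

7.72 mM

Uncompetitive: Vmax,app = Vmax/α (and Km,app = Km/α) with α = 1 + [I]/Ki.
α = Vmax/Vmax,app = 188/57.1 = 3.292.
Since α = 1 + [I]/Ki, [I]/Ki = 3.292 − 1 = 2.292 and Ki = 17.7/2.292 = 7.72 mM.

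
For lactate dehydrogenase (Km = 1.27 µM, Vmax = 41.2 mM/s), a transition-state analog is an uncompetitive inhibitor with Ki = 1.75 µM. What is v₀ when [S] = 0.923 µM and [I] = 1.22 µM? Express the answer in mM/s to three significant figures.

13.4 mM/s

With α = 1 + [I]/Ki = 1 + 1.22/1.75 = 1.697, the uncompetitive rate law is v = (Vmax/α)·[S] / (Km/α + [S]).
v = (41.2/1.697)×0.923 / (1.27/1.697 + 0.923) = 22.41/1.671 = 13.4 mM/s.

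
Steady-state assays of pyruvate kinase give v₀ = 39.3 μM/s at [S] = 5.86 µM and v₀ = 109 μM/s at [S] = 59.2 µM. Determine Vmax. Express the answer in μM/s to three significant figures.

In reciprocal form, 1/v = (Km/Vmax)·(1/[S]) + 1/Vmax. The two points give (1/[S], 1/v) = (0.1706, 0.02545) and (0.01689, 0.009174).
Slope = (0.02545 − 0.009174)/(0.1706 − 0.01689) = 0.1058; intercept = 0.02545 − 0.1058×0.1706 = 0.007387.
Vmax = 1/intercept = 135 μM/s; Km = slope × Vmax = 0.1058 × 135 = 14.3 µM.

135 μM/s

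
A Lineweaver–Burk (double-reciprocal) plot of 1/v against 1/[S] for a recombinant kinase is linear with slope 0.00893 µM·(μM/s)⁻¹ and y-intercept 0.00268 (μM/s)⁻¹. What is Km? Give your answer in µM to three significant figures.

y-intercept = 1/Vmax ⇒ Vmax = 373 μM/s; slope = Km/Vmax ⇒ Km = slope × Vmax.
Km = 0.00893 × 373 = 3.33 µM.

3.33 µM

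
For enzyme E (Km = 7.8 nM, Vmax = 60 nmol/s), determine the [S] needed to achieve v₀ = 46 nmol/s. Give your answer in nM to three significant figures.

The required fractional saturation is v/Vmax = 46/60 = 0.7667.
Then [S]/(Km+[S]) = 0.7667 ⇒ [S] = 7.8 × 0.7667/(1 − 0.7667) = 25.6 nM.

25.6 nM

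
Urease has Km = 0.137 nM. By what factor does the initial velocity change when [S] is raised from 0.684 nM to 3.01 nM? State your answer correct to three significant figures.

1.15

The fractional saturations are [S]/(Km+[S]) = 0.684/0.8210 = 0.8331 and 3.01/3.147 = 0.9565.
v₂/v₁ is just their ratio: 0.9565/0.8331 = 1.15.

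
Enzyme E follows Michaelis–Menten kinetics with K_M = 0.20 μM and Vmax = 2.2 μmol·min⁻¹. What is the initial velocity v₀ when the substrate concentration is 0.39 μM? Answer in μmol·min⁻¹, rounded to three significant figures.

v = Vmax·[S]/(Km + [S]) = 2.2 × 0.39 / (0.20 + 0.39)
  = 0.8580 / 0.5900 = 1.45 μmol·min⁻¹.

1.45 μmol·min⁻¹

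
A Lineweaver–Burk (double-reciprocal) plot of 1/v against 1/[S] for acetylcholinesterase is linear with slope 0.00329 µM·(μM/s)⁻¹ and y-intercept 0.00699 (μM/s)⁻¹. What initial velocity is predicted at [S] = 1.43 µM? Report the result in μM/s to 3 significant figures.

108 μM/s

The y-intercept is 1/Vmax, so Vmax = 1/0.00699 = 143 μM/s.
The slope is Km/Vmax, so Km = 0.00329 × 143 = 0.471 µM.
Then v = 143 × 1.43/(0.471 + 1.43) = 108 μM/s.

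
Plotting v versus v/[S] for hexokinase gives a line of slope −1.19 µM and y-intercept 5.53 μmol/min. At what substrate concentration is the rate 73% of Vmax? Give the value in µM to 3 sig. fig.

The Eadie–Hofstee slope gives Km = 1.19 µM (slope = −Km).
v/Vmax = [S]/(Km+[S]) = 0.73 ⇒ [S] = Km·0.73/(1−0.73) = 1.19 × 2.704 = 3.22 µM.

3.22 µM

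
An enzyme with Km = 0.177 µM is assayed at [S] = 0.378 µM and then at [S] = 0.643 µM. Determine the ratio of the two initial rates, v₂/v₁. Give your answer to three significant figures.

Since Vmax cancels, v₂/v₁ = [S]₂(Km+[S]₁) / [S]₁(Km+[S]₂).
= 0.643×(0.177+0.378) / (0.378×(0.177+0.643)) = 0.3569/0.3100 = 1.15.

1.15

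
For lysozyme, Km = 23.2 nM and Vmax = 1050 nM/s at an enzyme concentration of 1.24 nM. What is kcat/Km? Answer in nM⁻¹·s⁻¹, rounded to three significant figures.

36.5 nM⁻¹·s⁻¹

kcat = Vmax/[E]total = 1050/1.24 = 847 s⁻¹.
kcat/Km = 847/23.2 = 36.5 nM⁻¹·s⁻¹.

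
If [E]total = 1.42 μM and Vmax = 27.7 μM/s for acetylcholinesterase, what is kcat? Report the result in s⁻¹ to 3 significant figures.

19.5 s⁻¹

kcat = Vmax/[E]total = 27.7 μM/s / 1.42 μM = 19.5 s⁻¹.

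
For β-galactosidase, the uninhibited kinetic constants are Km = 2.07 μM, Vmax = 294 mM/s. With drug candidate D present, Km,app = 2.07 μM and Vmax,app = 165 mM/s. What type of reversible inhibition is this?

noncompetitive

Vmax decreases (294 → 165 mM/s) while Km is unchanged — pure noncompetitive inhibition.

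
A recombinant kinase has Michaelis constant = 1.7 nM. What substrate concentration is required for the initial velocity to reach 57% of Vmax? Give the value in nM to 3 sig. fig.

2.25 nM

v/Vmax = [S]/(Km+[S]) = 0.57, so [S] = Km·0.57/(1 − 0.57) = 1.7 × 1.326.
[S] = 2.25 nM.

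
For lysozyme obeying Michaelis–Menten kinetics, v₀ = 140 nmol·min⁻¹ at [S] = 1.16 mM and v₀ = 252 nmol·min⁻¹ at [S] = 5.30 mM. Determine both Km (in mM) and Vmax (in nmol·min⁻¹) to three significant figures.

Km = 1.53 mM; Vmax = 325 nmol·min⁻¹

In reciprocal form, 1/v = (Km/Vmax)·(1/[S]) + 1/Vmax. The two points give (1/[S], 1/v) = (0.8621, 0.007143) and (0.1887, 0.003968).
Slope = (0.007143 − 0.003968)/(0.8621 − 0.1887) = 0.004714; intercept = 0.007143 − 0.004714×0.8621 = 0.003079.
Vmax = 1/intercept = 325 nmol·min⁻¹; Km = slope × Vmax = 0.004714 × 325 = 1.53 mM.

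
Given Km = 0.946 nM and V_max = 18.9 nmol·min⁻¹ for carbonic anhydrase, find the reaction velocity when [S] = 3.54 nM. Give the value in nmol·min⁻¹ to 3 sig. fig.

14.9 nmol·min⁻¹

[S]/(Km+[S]) = 3.54/4.486 = 0.7891, the fractional saturation.
v = 0.7891 × Vmax = 0.7891 × 18.9 = 14.9 nmol·min⁻¹.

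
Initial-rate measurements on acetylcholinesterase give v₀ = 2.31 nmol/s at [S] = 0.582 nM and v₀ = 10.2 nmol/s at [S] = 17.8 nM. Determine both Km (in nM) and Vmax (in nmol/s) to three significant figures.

From v = Vmax[S]/(Km+[S]), each point gives Vmax = v(Km+[S])/[S].
Equating: 2.31(Km+0.582)/0.582 = 10.2(Km+17.8)/17.8.
3.969·Km + 2.31 = 0.5730·Km + 10.2, so (3.969 − 0.5730)·Km = 10.2 − 2.31.
Km = 7.890/3.396 = 2.32 nM; then Vmax = 2.31(2.32+0.582)/0.582 = 11.5 nmol/s.

Km = 2.32 nM; Vmax = 11.5 nmol/s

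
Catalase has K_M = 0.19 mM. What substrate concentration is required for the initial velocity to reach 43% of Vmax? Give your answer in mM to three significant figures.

v/Vmax = [S]/(Km+[S]) = 0.43, so [S] = Km·0.43/(1 − 0.43) = 0.19 × 0.7544.
[S] = 0.143 mM.

0.143 mM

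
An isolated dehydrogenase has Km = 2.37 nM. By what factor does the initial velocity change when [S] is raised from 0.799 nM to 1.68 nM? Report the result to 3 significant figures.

1.65

Since Vmax cancels, v₂/v₁ = [S]₂(Km+[S]₁) / [S]₁(Km+[S]₂).
= 1.68×(2.37+0.799) / (0.799×(2.37+1.68)) = 5.324/3.236 = 1.65.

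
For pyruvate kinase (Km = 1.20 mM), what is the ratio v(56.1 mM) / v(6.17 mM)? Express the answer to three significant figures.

Since Vmax cancels, v₂/v₁ = [S]₂(Km+[S]₁) / [S]₁(Km+[S]₂).
= 56.1×(1.20+6.17) / (6.17×(1.20+56.1)) = 413.5/353.5 = 1.17.

1.17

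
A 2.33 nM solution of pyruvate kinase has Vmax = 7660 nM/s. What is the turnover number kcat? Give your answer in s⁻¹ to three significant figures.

kcat = Vmax/[E]total = 7660 nM/s / 2.33 nM = 3290 s⁻¹.

3290 s⁻¹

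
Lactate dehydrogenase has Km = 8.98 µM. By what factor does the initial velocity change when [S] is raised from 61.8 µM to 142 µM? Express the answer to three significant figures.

1.08

Since Vmax cancels, v₂/v₁ = [S]₂(Km+[S]₁) / [S]₁(Km+[S]₂).
= 142×(8.98+61.8) / (61.8×(8.98+142)) = 10050/9331 = 1.08.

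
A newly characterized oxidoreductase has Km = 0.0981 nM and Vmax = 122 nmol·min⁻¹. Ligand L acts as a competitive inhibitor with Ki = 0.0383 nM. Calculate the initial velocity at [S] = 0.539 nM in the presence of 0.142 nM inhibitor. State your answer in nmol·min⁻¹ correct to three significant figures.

With α = 1 + [I]/Ki = 1 + 0.142/0.0383 = 4.708, the competitive rate law is v = Vmax[S] / (αKm + [S]).
v = 122×0.539 / (4.708×0.0981 + 0.539) = 65.76/1.001 = 65.7 nmol·min⁻¹.

65.7 nmol·min⁻¹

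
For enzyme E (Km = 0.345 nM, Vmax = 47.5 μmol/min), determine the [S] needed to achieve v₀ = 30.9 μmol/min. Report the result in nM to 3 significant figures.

0.642 nM

The required fractional saturation is v/Vmax = 30.9/47.5 = 0.6505.
Then [S]/(Km+[S]) = 0.6505 ⇒ [S] = 0.345 × 0.6505/(1 − 0.6505) = 0.642 nM.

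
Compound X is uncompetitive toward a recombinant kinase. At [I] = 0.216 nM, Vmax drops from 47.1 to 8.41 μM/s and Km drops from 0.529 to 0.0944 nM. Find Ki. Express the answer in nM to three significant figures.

Uncompetitive: Vmax,app = Vmax/α (and Km,app = Km/α) with α = 1 + [I]/Ki.
α = Vmax/Vmax,app = 47.1/8.41 = 5.600.
Since α = 1 + [I]/Ki, [I]/Ki = 5.600 − 1 = 4.600 and Ki = 0.216/4.600 = 0.0470 nM.

0.0470 nM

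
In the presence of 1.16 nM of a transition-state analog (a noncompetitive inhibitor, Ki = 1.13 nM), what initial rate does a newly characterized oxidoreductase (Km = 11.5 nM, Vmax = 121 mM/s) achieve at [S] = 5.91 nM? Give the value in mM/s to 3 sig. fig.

20.3 mM/s

With α = 1 + [I]/Ki = 1 + 1.16/1.13 = 2.027, the noncompetitive rate law is v = (Vmax/α)·[S] / (Km + [S]).
v = (121/2.027)×5.91 / (11.5 + 5.91) = 352.9/17.41 = 20.3 mM/s.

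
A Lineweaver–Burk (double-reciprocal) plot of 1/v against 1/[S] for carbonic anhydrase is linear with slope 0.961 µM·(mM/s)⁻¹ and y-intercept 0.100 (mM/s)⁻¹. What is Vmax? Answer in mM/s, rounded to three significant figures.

10.0 mM/s

The y-intercept of a Lineweaver–Burk plot equals 1/Vmax, so Vmax = 1/0.100 = 10.0 mM/s.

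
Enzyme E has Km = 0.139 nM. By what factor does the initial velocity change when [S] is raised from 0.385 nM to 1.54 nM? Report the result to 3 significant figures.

Since Vmax cancels, v₂/v₁ = [S]₂(Km+[S]₁) / [S]₁(Km+[S]₂).
= 1.54×(0.139+0.385) / (0.385×(0.139+1.54)) = 0.8070/0.6464 = 1.25.

1.25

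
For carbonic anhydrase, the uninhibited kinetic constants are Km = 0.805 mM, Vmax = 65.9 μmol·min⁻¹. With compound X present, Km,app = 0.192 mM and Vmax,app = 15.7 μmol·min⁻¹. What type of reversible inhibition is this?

Both Km and Vmax decrease by the same factor (~4.20-fold) — characteristic of uncompetitive inhibition.

uncompetitive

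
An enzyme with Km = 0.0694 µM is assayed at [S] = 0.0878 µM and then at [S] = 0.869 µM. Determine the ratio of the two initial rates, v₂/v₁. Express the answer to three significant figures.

The fractional saturations are [S]/(Km+[S]) = 0.0878/0.1572 = 0.5585 and 0.869/0.9384 = 0.9260.
v₂/v₁ is just their ratio: 0.9260/0.5585 = 1.66.

1.66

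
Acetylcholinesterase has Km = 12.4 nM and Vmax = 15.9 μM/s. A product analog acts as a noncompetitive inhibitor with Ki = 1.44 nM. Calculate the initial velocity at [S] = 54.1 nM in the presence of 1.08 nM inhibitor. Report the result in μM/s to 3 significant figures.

α = 1 + [I]/Ki = 1 + 1.08/1.44 = 1.750.
For a noncompetitive inhibitor, Vmax is reduced to Vmax/α while Km is unchanged: Km,app = 12.4 nM, Vmax,app = 9.09 μM/s.
v = Vmax,app·[S]/(Km,app + [S]) = 9.09 × 54.1/(12.4 + 54.1) = 7.39 μM/s.

7.39 μM/s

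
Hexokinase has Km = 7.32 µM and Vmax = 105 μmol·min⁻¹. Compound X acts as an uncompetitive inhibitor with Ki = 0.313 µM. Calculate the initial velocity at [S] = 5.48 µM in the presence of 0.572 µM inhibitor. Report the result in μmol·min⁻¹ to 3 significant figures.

With α = 1 + [I]/Ki = 1 + 0.572/0.313 = 2.827, the uncompetitive rate law is v = (Vmax/α)·[S] / (Km/α + [S]).
v = (105/2.827)×5.48 / (7.32/2.827 + 5.48) = 203.5/8.069 = 25.2 μmol·min⁻¹.

25.2 μmol·min⁻¹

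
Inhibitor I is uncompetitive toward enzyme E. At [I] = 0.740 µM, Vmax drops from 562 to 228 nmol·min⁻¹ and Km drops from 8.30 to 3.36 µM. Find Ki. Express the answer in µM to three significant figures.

0.505 µM

Uncompetitive: Vmax,app = Vmax/α (and Km,app = Km/α) with α = 1 + [I]/Ki.
α = Vmax/Vmax,app = 562/228 = 2.465.
Ki = [I]/(α − 1) = 0.740/1.465 = 0.505 µM.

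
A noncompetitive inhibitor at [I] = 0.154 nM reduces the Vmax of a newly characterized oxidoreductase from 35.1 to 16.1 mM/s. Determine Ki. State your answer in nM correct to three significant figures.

0.130 nM

Noncompetitive: Vmax,app = Vmax/α with α = 1 + [I]/Ki.
α = Vmax/Vmax,app = 35.1/16.1 = 2.180.
Ki = [I]/(α − 1) = 0.154/1.180 = 0.130 nM.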